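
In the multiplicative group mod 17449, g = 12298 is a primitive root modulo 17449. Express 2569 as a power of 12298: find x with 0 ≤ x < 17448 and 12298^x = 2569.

1093

Baby-step giant-step with m = ceil(sqrt(17448)) = 133.
Baby table (12298^j mod 17449 for j=0..132):
  0:1  1:12298  2:10321  3:3632  4:14345  5:5420  6:17429  7:15775
  8:2968  9:14605  10:9733  11:13743  12:400  13:16031  14:10436  15:4533
  16:14728  17:4324  18:9449  19:10911  20:668  21:14034  22:2073  23:765
  24:2959  25:8617  26:4089  27:15953  28:10887  29:2149  30:10616  31:2150
  32:5465  33:12471  34:9097  35:9367  36:14517  37:9347  38:12843  39:12315
  40:9999  41:4599  42:6293  43:4999  44:4875  45:15435  46:9408  47:12714
  48:13732  49:4714  50:7194  51:5382  52:3779  53:7455  54:4544  55:10414
  56:13161  57:14503  58:11665  59:7941  60:13814  61:1108  62:15964  63:6573
  64:10986  65:15670  66:2904  67:12738  68:12251  69:8132  70:7117  71:682
  72:11716  73:6975  74:16715  75:11850  76:14701  77:3809  78:9966  79:92
  80:14680  81:7286  82:2613  83:11065  84:10068  85:15609  86:3033  87:11321
  88:87  89:5537  90:8028  91:1902  92:9136  93:417  94:15709  95:11403
  96:13930  97:14307  98:9219  99:9109  100:17351  101:16226  102:584  103:10493
  104:7559  105:9759  106:1960  107:7011  108:5769  109:16977  110:5861  111:14208
  112:13147  113:16821  114:6763  115:9440  116:4923  117:12473  118:16244  119:12560
  120:4332  121:3139  122:6234  123:12275  124:6651  125:10535  126:605  127:7016
  128:14912  129:16235  130:6572  131:16137  132:5349
Giant step factor: 12298^(-133) ≡ 15172 (mod 17449).
Scan 2569·15172^i mod 17449 for i = 0, 1, …:
  i=0: 2569   i=1: 13251   i=2: 14243   i=3: 6380
  i=4: 7757   i=5: 13148   i=6: 4488   i=7: 5938
  i=8: 2149
Match at i=8, j=29: x = 8·133 + 29 = 1093.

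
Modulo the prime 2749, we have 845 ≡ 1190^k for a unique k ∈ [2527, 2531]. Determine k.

Compute 1190^2527 mod 2749 = 2511, then multiply by 1190 repeatedly:
  1190^2527=2511  1190^2528=2676  1190^2529=1098  1190^2530=845
Found 845 at exponent 2530.

2530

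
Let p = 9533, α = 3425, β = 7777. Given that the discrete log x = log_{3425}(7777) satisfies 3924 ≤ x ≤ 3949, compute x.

3925

Compute 3425^3924 mod 9533 = 3359, then multiply by 3425 repeatedly:
  3425^3924=3359  3425^3925=7777
Found 7777 at exponent 3925.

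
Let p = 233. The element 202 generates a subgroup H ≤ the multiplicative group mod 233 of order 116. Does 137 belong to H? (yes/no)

137 ∈ ⟨202⟩ iff 137^116 ≡ 1 (mod 233), since |⟨202⟩| = 116.
137^116 mod 233 = 232.
Since 232 ≠ 1, 137 does not lie in the subgroup.

no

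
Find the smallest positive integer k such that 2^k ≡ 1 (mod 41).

20

The order of 2 must divide p − 1 = 40 = 2^3 · 5.
Divisors: 1, 2, 4, 5, 8, 10, 20, 40.
Check each in increasing order: 2^1 ≡ 2;  2^2 ≡ 4;  2^4 ≡ 16;  2^5 ≡ 32;  2^8 ≡ 10;  2^10 ≡ 40;  2^20 ≡ 1.
Smallest exponent giving 1 is 20.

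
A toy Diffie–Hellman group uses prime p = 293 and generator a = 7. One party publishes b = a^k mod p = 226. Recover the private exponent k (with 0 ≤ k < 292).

40

Baby-step giant-step with m = ceil(sqrt(292)) = 18.
Baby table (7^j mod 293 for j=0..17):
  0:1  1:7  2:49  3:50  4:57  5:106  6:156  7:213
  8:26  9:182  10:102  11:128  12:17  13:119  14:247  15:264
  16:90  17:44
Giant step factor: 7^(-18) ≡ 254 (mod 293).
Scan 226·254^i mod 293 for i = 0, 1, …:
  i=0: 226   i=1: 269   i=2: 57
Match at i=2, j=4: k = 2·18 + 4 = 40.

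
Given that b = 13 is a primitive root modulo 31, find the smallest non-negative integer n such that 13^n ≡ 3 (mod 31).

Successive powers of 13 modulo 31:
  13^0=1  13^1=13  13^2=14  13^3=27  13^4=10  13^5=6
  13^6=16  13^7=22  13^8=7  13^9=29  13^10=5  13^11=3
So 13^11 ≡ 3 (mod 31), giving n = 11.

11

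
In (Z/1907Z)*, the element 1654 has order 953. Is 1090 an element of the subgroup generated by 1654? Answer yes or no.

no

1090 ∈ ⟨1654⟩ iff 1090^953 ≡ 1 (mod 1907), since |⟨1654⟩| = 953.
1090^953 mod 1907 = 1906.
Since 1906 ≠ 1, 1090 does not lie in the subgroup.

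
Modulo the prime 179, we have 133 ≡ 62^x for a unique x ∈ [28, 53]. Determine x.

29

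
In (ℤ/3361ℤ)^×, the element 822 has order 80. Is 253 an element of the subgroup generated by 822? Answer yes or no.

no

253 ∈ ⟨822⟩ iff 253^80 ≡ 1 (mod 3361), since |⟨822⟩| = 80.
253^80 mod 3361 = 896.
Since 896 ≠ 1, 253 does not lie in the subgroup.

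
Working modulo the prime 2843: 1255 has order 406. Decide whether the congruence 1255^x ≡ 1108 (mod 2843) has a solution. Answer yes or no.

no

1108 ∈ ⟨1255⟩ iff 1108^406 ≡ 1 (mod 2843), since |⟨1255⟩| = 406.
1108^406 mod 2843 = 1658.
Since 1658 ≠ 1, 1108 does not lie in the subgroup.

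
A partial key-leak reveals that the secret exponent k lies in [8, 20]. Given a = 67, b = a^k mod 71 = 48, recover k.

Compute 67^8 mod 71 = 3, then multiply by 67 repeatedly:
  67^8=3  67^9=59  67^10=48
Found 48 at exponent 10.

10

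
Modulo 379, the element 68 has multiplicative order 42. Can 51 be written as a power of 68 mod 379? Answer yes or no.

yes

51 ∈ ⟨68⟩ iff 51^42 ≡ 1 (mod 379), since |⟨68⟩| = 42.
51^42 mod 379 = 1.
Since 1 = 1, 51 lies in the subgroup.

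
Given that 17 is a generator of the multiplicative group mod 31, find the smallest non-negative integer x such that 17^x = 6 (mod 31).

25

Successive powers of 17 modulo 31:
  17^0=1  17^1=17  17^2=10  17^3=15  17^4=7  17^5=26
  17^6=8  17^7=12  17^8=18  17^9=27  17^10=25  17^11=22
  17^12=2  17^13=3  17^14=20  17^15=30  17^16=14  17^17=21
  17^18=16  17^19=24  17^20=5  17^21=23  17^22=19  17^23=13
  17^24=4  17^25=6
So 17^25 ≡ 6 (mod 31), giving x = 25.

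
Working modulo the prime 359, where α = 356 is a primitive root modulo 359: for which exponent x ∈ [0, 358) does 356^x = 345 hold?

224

Baby-step giant-step with m = ceil(sqrt(358)) = 19.
Baby table (356^j mod 359 for j=0..18):
  0:1  1:356  2:9  3:332  4:81  5:116  6:11  7:326
  8:99  9:62  10:173  11:199  12:121  13:355  14:12  15:323
  16:108  17:35  18:254
Giant step factor: 356^(-19) ≡ 155 (mod 359).
Scan 345·155^i mod 359 for i = 0, 1, …:
  i=0: 345   i=1: 343   i=2: 33   i=3: 89
  i=4: 153   i=5: 21   i=6: 24   i=7: 130
  i=8: 46   i=9: 309   i=10: 148   i=11: 323
Match at i=11, j=15: x = 11·19 + 15 = 224.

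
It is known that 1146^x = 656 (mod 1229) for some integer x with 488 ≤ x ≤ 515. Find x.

490

Compute 1146^488 mod 1229 = 807, then multiply by 1146 repeatedly:
  1146^488=807  1146^489=614  1146^490=656
Found 656 at exponent 490.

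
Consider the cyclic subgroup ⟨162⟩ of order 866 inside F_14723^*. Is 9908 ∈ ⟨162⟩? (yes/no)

yes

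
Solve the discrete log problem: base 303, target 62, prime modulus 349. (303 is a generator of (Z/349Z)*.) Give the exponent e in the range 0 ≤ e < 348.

299

Baby-step giant-step with m = ceil(sqrt(348)) = 19.
Baby table (303^j mod 349 for j=0..18):
  0:1  1:303  2:22  3:35  4:135  5:72  6:178  7:188
  8:77  9:297  10:298  11:252  12:274  13:309  14:95  15:167
  16:345  17:184  18:261
Giant step factor: 303^(-19) ≡ 172 (mod 349).
Scan 62·172^i mod 349 for i = 0, 1, …:
  i=0: 62   i=1: 194   i=2: 213   i=3: 340
  i=4: 197   i=5: 31   i=6: 97   i=7: 281
  i=8: 170   i=9: 273     …   i=14: 311
  i=15: 95
Match at i=15, j=14: e = 15·19 + 14 = 299.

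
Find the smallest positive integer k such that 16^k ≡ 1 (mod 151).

15

The order of 16 must divide p − 1 = 150 = 2 · 3 · 5^2.
Divisors: 1, 2, 3, 5, 6, 10, 15, 25, 30, 50, 75, 150.
Check each in increasing order: 16^1 ≡ 16;  16^2 ≡ 105;  16^3 ≡ 19;  16^5 ≡ 32;  16^6 ≡ 59;  16^10 ≡ 118;  16^15 ≡ 1.
Smallest exponent giving 1 is 15.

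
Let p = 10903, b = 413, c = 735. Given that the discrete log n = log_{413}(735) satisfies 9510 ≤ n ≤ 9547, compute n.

Compute 413^9510 mod 10903 = 1935, then multiply by 413 repeatedly:
  413^9510=1935  413^9511=3236  413^9512=6302  413^9513=7812  413^9514=9971
  413^9515=7592  413^9516=6335  413^9517=10538  413^9518=1897  413^9519=9348
  413^9520=1062  413^9521=2486  413^9522=1836  413^9523=5961  413^9524=8718
  413^9525=2544  413^9526=3984  413^9527=9942  413^9528=6518  413^9529=9796
  413^9530=735
Found 735 at exponent 9530.

9530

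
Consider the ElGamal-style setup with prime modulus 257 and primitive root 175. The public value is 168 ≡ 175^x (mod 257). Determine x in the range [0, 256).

34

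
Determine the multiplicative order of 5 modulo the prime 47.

The order of 5 must divide p − 1 = 46 = 2 · 23.
Divisors: 1, 2, 23, 46.
Check each in increasing order: 5^1 ≡ 5;  5^2 ≡ 25;  5^23 ≡ 46;  5^46 ≡ 1.
Smallest exponent giving 1 is 46.

46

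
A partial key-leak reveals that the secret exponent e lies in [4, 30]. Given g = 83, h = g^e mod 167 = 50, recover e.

Compute 83^4 mod 167 = 94, then multiply by 83 repeatedly:
  83^4=94  83^5=120  83^6=107  83^7=30  83^8=152
  83^9=91  83^10=38  83^11=148  83^12=93  83^13=37
  83^14=65  83^15=51  83^16=58  83^17=138  83^18=98
  83^19=118  83^20=108  83^21=113  83^22=27  83^23=70
  83^24=132  83^25=101  83^26=33  83^27=67  83^28=50
Found 50 at exponent 28.

28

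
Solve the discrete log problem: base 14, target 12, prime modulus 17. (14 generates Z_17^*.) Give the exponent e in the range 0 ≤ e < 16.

5

Successive powers of 14 modulo 17:
  14^0=1  14^1=14  14^2=9  14^3=7  14^4=13  14^5=12
So 14^5 ≡ 12 (mod 17), giving e = 5.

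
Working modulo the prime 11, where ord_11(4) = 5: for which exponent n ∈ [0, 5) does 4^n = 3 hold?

4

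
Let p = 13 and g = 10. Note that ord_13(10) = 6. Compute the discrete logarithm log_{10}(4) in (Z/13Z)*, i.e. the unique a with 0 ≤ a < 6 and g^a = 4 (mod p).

5

Successive powers of 10 modulo 13:
  10^0=1  10^1=10  10^2=9  10^3=12  10^4=3  10^5=4
So 10^5 ≡ 4 (mod 13), giving a = 5.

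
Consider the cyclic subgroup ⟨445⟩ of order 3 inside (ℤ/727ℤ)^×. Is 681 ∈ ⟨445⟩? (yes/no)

no

681 ∈ ⟨445⟩ iff 681^3 ≡ 1 (mod 727), since |⟨445⟩| = 3.
681^3 mod 727 = 82.
Since 82 ≠ 1, 681 does not lie in the subgroup.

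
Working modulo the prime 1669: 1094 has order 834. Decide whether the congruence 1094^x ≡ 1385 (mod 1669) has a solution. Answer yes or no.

1385 ∈ ⟨1094⟩ iff 1385^834 ≡ 1 (mod 1669), since |⟨1094⟩| = 834.
1385^834 mod 1669 = 1.
Since 1 = 1, 1385 lies in the subgroup.

yes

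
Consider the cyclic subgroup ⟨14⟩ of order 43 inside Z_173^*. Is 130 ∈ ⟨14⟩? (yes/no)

130 ∈ ⟨14⟩ iff 130^43 ≡ 1 (mod 173), since |⟨14⟩| = 43.
130^43 mod 173 = 172.
Since 172 ≠ 1, 130 does not lie in the subgroup.

no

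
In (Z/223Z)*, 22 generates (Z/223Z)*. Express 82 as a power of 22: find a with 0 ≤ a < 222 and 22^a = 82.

Baby-step giant-step with m = ceil(sqrt(222)) = 15.
Baby table (22^j mod 223 for j=0..14):
  0:1  1:22  2:38  3:167  4:106  5:102  6:14  7:85
  8:86  9:108  10:146  11:90  12:196  13:75  14:89
Giant step factor: 22^(-15) ≡ 91 (mod 223).
Scan 82·91^i mod 223 for i = 0, 1, …:
  i=0: 82   i=1: 103   i=2: 7   i=3: 191
  i=4: 210   i=5: 155   i=6: 56   i=7: 190
  i=8: 119   i=9: 125   i=10: 2   i=11: 182
  i=12: 60   i=13: 108
Match at i=13, j=9: a = 13·15 + 9 = 204.

204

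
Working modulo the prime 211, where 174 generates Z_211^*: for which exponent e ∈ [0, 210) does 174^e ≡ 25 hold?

Baby-step giant-step with m = ceil(sqrt(210)) = 15.
Baby table (174^j mod 211 for j=0..14):
  0:1  1:174  2:103  3:198  4:59  5:138  6:169  7:77
  8:105  9:124  10:54  11:112  12:76  13:142  14:21
Giant step factor: 174^(-15) ≡ 63 (mod 211).
Scan 25·63^i mod 211 for i = 0, 1, …:
  i=0: 25   i=1: 98   i=2: 55   i=3: 89
  i=4: 121   i=5: 27   i=6: 13   i=7: 186
  i=8: 113   i=9: 156   i=10: 122   i=11: 90
  i=12: 184   i=13: 198
Match at i=13, j=3: e = 13·15 + 3 = 198.

198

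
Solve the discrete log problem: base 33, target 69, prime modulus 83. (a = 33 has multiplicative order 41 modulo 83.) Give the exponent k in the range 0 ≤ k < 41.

27

Baby-step giant-step with m = ceil(sqrt(41)) = 7.
Baby table (33^j mod 83 for j=0..6):
  0:1  1:33  2:10  3:81  4:17  5:63  6:4
Giant step factor: 33^(-7) ≡ 61 (mod 83).
Scan 69·61^i mod 83 for i = 0, 1, …:
  i=0: 69   i=1: 59   i=2: 30   i=3: 4
Match at i=3, j=6: k = 3·7 + 6 = 27.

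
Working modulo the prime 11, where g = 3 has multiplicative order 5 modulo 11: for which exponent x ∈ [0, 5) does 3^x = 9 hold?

Successive powers of 3 modulo 11:
  3^0=1  3^1=3  3^2=9
So 3^2 ≡ 9 (mod 11), giving x = 2.

2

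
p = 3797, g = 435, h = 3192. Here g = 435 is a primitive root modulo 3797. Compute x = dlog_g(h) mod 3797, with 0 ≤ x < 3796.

617

Baby-step giant-step with m = ceil(sqrt(3796)) = 62.
Baby table (435^j mod 3797 for j=0..61):
  0:1  1:435  2:3172  3:1509  4:3331  5:2328  6:2678  7:3048
  8:727  9:1094  10:1265  11:3507  12:2948  13:2791  14:2842  15:2245
  16:746  17:1765  18:781  19:1802  20:1688  21:1459  22:566  23:3202
  24:3168  25:3566  26:2034  27:89  28:745  29:1330  30:1406  31:293
  32:2154  33:2928  34:1685  35:154  36:2441  37:2472  38:769  39:379
  40:1594  41:2336  42:2361  43:1845  44:1408  45:1163  46:904  47:2149
  48:753  49:1013  50:203  51:974  52:2223  53:2567  54:327  55:1756
  56:663  57:3630  58:3295  59:1856  60:2396  61:1882
Giant step factor: 435^(-62) ≡ 1135 (mod 3797).
Scan 3192·1135^i mod 3797 for i = 0, 1, …:
  i=0: 3192   i=1: 582   i=2: 3689   i=3: 2721
  i=4: 1374   i=5: 2720   i=6: 239   i=7: 1678
  i=8: 2233   i=9: 1856
Match at i=9, j=59: x = 9·62 + 59 = 617.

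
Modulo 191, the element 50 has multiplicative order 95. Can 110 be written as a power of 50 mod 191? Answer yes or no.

no

110 ∈ ⟨50⟩ iff 110^95 ≡ 1 (mod 191), since |⟨50⟩| = 95.
110^95 mod 191 = 190.
Since 190 ≠ 1, 110 does not lie in the subgroup.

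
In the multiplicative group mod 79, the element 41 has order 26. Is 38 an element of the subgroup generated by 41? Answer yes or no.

38 ∈ ⟨41⟩ iff 38^26 ≡ 1 (mod 79), since |⟨41⟩| = 26.
38^26 mod 79 = 1.
Since 1 = 1, 38 lies in the subgroup.

yes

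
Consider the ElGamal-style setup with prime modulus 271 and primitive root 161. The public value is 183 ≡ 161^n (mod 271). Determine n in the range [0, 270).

265

Baby-step giant-step with m = ceil(sqrt(270)) = 17.
Baby table (161^j mod 271 for j=0..16):
  0:1  1:161  2:176  3:152  4:82  5:194  6:69  7:269
  8:220  9:190  10:238  11:107  12:154  13:133  14:4  15:102
  16:162
Giant step factor: 161^(-17) ≡ 193 (mod 271).
Scan 183·193^i mod 271 for i = 0, 1, …:
  i=0: 183   i=1: 89   i=2: 104   i=3: 18
  i=4: 222   i=5: 28   i=6: 255   i=7: 164
  i=8: 216   i=9: 225     …   i=14: 261
  i=15: 238
Match at i=15, j=10: n = 15·17 + 10 = 265.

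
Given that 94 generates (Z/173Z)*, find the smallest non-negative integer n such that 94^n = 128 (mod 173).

Baby-step giant-step with m = ceil(sqrt(172)) = 14.
Baby table (94^j mod 173 for j=0..13):
  0:1  1:94  2:13  3:11  4:169  5:143  6:121  7:129
  8:16  9:120  10:35  11:3  12:109  13:39
Giant step factor: 94^(-14) ≡ 21 (mod 173).
Scan 128·21^i mod 173 for i = 0, 1, …:
  i=0: 128   i=1: 93   i=2: 50   i=3: 12
  i=4: 79   i=5: 102   i=6: 66   i=7: 2
  i=8: 42   i=9: 17   i=10: 11
Match at i=10, j=3: n = 10·14 + 3 = 143.

143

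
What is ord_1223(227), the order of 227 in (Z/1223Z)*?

The order of 227 must divide p − 1 = 1222 = 2 · 13 · 47.
Divisors: 1, 2, 13, 26, 47, 94, 611, 1222.
Check each in increasing order: 227^1 ≡ 227;  227^2 ≡ 163;  227^13 ≡ 671;  227^26 ≡ 177;  227^47 ≡ 117;  227^94 ≡ 236;  227^611 ≡ 1.
Smallest exponent giving 1 is 611.

611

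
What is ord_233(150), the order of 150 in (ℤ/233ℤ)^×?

232

The order of 150 must divide p − 1 = 232 = 2^3 · 29.
Divisors: 1, 2, 4, 8, 29, 58, 116, 232.
Check each in increasing order: 150^1 ≡ 150;  150^2 ≡ 132;  150^4 ≡ 182;  150^8 ≡ 38;  150^29 ≡ 136;  150^58 ≡ 89;  150^116 ≡ 232;  150^232 ≡ 1.
Smallest exponent giving 1 is 232.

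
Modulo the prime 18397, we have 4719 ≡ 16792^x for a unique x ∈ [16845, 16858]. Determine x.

16857

Compute 16792^16845 mod 18397 = 14386, then multiply by 16792 repeatedly:
  16792^16845=14386  16792^16846=17102  16792^16847=18011  16792^16848=12429  16792^16849=12200
  16792^16850=11805  16792^16851=1885  16792^16852=10080  16792^16853=10960  16792^16854=15129
  16792^16855=1995  16792^16856=17500  16792^16857=4719
Found 4719 at exponent 16857.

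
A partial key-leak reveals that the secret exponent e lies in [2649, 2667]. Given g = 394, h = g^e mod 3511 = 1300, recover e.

Compute 394^2649 mod 3511 = 3323, then multiply by 394 repeatedly:
  394^2649=3323  394^2650=3170  394^2651=2575  394^2652=3382  394^2653=1839
  394^2654=1300
Found 1300 at exponent 2654.

2654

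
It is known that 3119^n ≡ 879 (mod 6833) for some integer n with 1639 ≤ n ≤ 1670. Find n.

1653

Compute 3119^1639 mod 6833 = 3411, then multiply by 3119 repeatedly:
  3119^1639=3411  3119^1640=6761  3119^1641=921  3119^1642=2739  3119^1643=1691
  3119^1644=5986  3119^1645=2578  3119^1646=5174  3119^1647=4993  3119^1648=760
  3119^1649=6222  3119^1650=698  3119^1651=4168  3119^1652=3626  3119^1653=879
Found 879 at exponent 1653.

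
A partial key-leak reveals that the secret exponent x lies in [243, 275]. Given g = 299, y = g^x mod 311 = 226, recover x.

264

Compute 299^243 mod 311 = 115, then multiply by 299 repeatedly:
  299^243=115  299^244=175  299^245=77  299^246=9  299^247=203
  299^248=52  299^249=309  299^250=24  299^251=23  299^252=35
  299^253=202  299^254=64  299^255=165  299^256=197  299^257=124
  299^258=67  299^259=129  299^260=7  299^261=227  299^262=75
  299^263=33  299^264=226
Found 226 at exponent 264.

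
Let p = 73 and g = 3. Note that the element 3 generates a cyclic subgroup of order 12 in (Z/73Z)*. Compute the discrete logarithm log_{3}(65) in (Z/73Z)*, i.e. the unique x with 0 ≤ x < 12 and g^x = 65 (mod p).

10

Successive powers of 3 modulo 73:
  3^0=1  3^1=3  3^2=9  3^3=27  3^4=8  3^5=24
  3^6=72  3^7=70  3^8=64  3^9=46  3^10=65
So 3^10 ≡ 65 (mod 73), giving x = 10.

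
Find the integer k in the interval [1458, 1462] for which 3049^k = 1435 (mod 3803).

1460

Compute 3049^1458 mod 3803 = 1126, then multiply by 3049 repeatedly:
  3049^1458=1126  3049^1459=2868  3049^1460=1435
Found 1435 at exponent 1460.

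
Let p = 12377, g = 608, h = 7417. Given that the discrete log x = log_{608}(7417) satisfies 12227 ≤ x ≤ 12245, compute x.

12235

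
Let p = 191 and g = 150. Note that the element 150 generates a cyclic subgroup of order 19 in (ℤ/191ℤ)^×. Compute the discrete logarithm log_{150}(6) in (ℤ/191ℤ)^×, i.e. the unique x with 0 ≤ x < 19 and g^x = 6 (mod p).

Successive powers of 150 modulo 191:
  150^0=1  150^1=150  150^2=153  150^3=30  150^4=107  150^5=6
So 150^5 ≡ 6 (mod 191), giving x = 5.

5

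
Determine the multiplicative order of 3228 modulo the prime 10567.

5283

The order of 3228 must divide p − 1 = 10566 = 2 · 3^2 · 587.
Divisors: 1, 2, 3, 6, 9, 18, 587, 1174, 1761, 3522, 5283, 10566.
Check each in increasing order: 3228^1 ≡ 3228;  3228^2 ≡ 922;  3228^3 ≡ 6889;  3228^6 ≡ 1924;  3228^9 ≡ 3418;  3228^18 ≡ 6189;  3228^587 ≡ 6837;  3228^1174 ≡ 6728;  3228^1761 ≡ 1185;  3228^3522 ≡ 9381;  3228^5283 ≡ 1.
Smallest exponent giving 1 is 5283.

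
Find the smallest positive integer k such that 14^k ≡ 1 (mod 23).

The order of 14 must divide p − 1 = 22 = 2 · 11.
Divisors: 1, 2, 11, 22.
Check each in increasing order: 14^1 ≡ 14;  14^2 ≡ 12;  14^11 ≡ 22;  14^22 ≡ 1.
Smallest exponent giving 1 is 22.

22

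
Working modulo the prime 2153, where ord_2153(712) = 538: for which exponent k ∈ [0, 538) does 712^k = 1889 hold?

287

Baby-step giant-step with m = ceil(sqrt(538)) = 24.
Baby table (712^j mod 2153 for j=0..23):
  0:1  1:712  2:989  3:137  4:659  5:2007  6:1545  7:2010
  8:1528  9:671  10:1939  11:495  12:1501  13:824  14:1072  15:1102
  16:932  17:460  18:264  19:657  20:583  21:1720  22:1736  23:210
Giant step factor: 712^(-24) ≡ 1840 (mod 2153).
Scan 1889·1840^i mod 2153 for i = 0, 1, …:
  i=0: 1889   i=1: 818   i=2: 173   i=3: 1829
  i=4: 221   i=5: 1876   i=6: 581   i=7: 1152
  i=8: 1128   i=9: 28   i=10: 2001   i=11: 210
Match at i=11, j=23: k = 11·24 + 23 = 287.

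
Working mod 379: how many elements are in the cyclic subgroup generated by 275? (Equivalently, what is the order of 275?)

378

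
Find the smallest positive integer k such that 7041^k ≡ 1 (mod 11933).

The order of 7041 must divide p − 1 = 11932 = 2^2 · 19 · 157.
Divisors: 1, 2, 4, 19, 38, 76, 157, 314, 628, 2983, 5966, 11932.
Check each in increasing order: 7041^1 ≡ 7041;  7041^2 ≡ 5999;  7041^4 ≡ 10006;  7041^19 ≡ 5356;  7041^38 ≡ 11737;  7041^76 ≡ 2617;  7041^157 ≡ 3529;  7041^314 ≡ 7722;  7041^628 ≡ 83;  7041^2983 ≡ 3792;  7041^5966 ≡ 11932;  7041^11932 ≡ 1.
Smallest exponent giving 1 is 11932.

11932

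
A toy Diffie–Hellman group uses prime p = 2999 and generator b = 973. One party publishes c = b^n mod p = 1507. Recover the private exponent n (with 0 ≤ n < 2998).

Baby-step giant-step with m = ceil(sqrt(2998)) = 55.
Baby table (973^j mod 2999 for j=0..54):
  0:1  1:973  2:2044  3:475  4:329  5:2223  6:700  7:327
  8:277  9:2610  10:2376  11:2618  12:1163  13:976  14:1964  15:609
  16:1754  17:211  18:1371  19:2427  20:1258  21:442  22:1209  23:749
  24:20  25:1466  26:1893  27:503  28:582  29:2474  30:2004  31:542
  32:2541  33:1217  34:2535  35:1377  36:2267  37:1526  38:293  39:184
  40:2091  41:1221  42:429  43:556  44:1168  45:2842  46:188  47:2984
  48:400  49:2329  50:1872  51:1063  52:2643  53:1496  54:1093
Giant step factor: 973^(-55) ≡ 454 (mod 2999).
Scan 1507·454^i mod 2999 for i = 0, 1, …:
  i=0: 1507   i=1: 406   i=2: 1385   i=3: 1999
  i=4: 1848   i=5: 2271   i=6: 2377   i=7: 2517
  i=8: 99   i=9: 2960     …   i=52: 657
  i=53: 1377
Match at i=53, j=35: n = 53·55 + 35 = 2950.

2950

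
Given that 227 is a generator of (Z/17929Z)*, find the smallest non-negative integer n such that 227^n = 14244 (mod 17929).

3445

Baby-step giant-step with m = ceil(sqrt(17928)) = 134.
Baby table (227^j mod 17929 for j=0..133):
  0:1  1:227  2:15671  3:7375  4:6728  5:3291  6:11968  7:9457
  8:13188  9:17462  10:1565  11:14604  12:16172  13:13528  14:4997  15:4792
  16:12044  17:8780  18:2941  19:4234  20:10881  21:13714  22:11361  23:15100
  24:3261  25:5158  26:5481  27:7086  28:12841  29:10409  30:14144  31:1397
  32:12326  33:1078  34:11629  35:4220  36:7703  37:9468  38:15685  39:10553
  40:10974  41:16896  42:16515  43:1744  44:1450  45:6428  46:6907  47:8066
  48:2224  49:2836  50:16257  51:14894  52:10286  53:4152  54:10196  55:1651
  56:16197  57:1274  58:2334  59:9877  60:954  61:1410  62:15277  63:7582
  64:17859  65:2039  66:14628  67:3691  68:13123  69:2707  70:4903  71:1383
  72:9148  73:14761  74:15953  75:17602  76:15416  77:3277  78:8790  79:5211
  80:17512  81:12915  82:9278  83:8413  84:9277  85:8186  86:11535  87:811
  88:4807  89:15449  90:10768  91:5992  92:15509  93:6459  94:13944  95:9784
  96:15701  97:14185  98:10704  99:9393  100:16589  101:613  102:13648  103:14308
  104:2767  105:594  106:9335  107:3423  108:6074  109:16194  110:593  111:9108
  112:5681  113:16628  114:9466  115:15231  116:15069  117:14153  118:3440  119:9933
  120:13666  121:465  122:15910  123:7841  124:4936  125:8874  126:6350  127:7130
  128:4900  129:702  130:15922  131:10565  132:13698  133:7729
Giant step factor: 227^(-134) ≡ 1121 (mod 17929).
Scan 14244·1121^i mod 17929 for i = 0, 1, …:
  i=0: 14244   i=1: 10714   i=2: 15893   i=3: 12556
  i=4: 1011   i=5: 3804   i=6: 15111   i=7: 14455
  i=8: 14168   i=9: 15163     …   i=24: 9557
  i=25: 9784
Match at i=25, j=95: n = 25·134 + 95 = 3445.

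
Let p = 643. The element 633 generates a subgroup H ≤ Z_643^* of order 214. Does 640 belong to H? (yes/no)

yes

640 ∈ ⟨633⟩ iff 640^214 ≡ 1 (mod 643), since |⟨633⟩| = 214.
640^214 mod 643 = 1.
Since 1 = 1, 640 lies in the subgroup.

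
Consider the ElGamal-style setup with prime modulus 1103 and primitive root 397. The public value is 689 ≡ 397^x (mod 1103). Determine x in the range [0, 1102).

1095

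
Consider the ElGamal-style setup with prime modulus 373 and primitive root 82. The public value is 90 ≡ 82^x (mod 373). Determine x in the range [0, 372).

82

Baby-step giant-step with m = ceil(sqrt(372)) = 20.
Baby table (82^j mod 373 for j=0..19):
  0:1  1:82  2:10  3:74  4:100  5:367  6:254  7:313
  8:302  9:146  10:36  11:341  12:360  13:53  14:243  15:157
  16:192  17:78  18:55  19:34
Giant step factor: 82^(-20) ≡ 314 (mod 373).
Scan 90·314^i mod 373 for i = 0, 1, …:
  i=0: 90   i=1: 285   i=2: 343   i=3: 278
  i=4: 10
Match at i=4, j=2: x = 4·20 + 2 = 82.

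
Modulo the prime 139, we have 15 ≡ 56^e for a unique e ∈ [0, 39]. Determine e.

5

Compute 56^0 mod 139 = 1, then multiply by 56 repeatedly:
  56^0=1  56^1=56  56^2=78  56^3=59  56^4=107
  56^5=15
Found 15 at exponent 5.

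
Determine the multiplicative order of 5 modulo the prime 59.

The order of 5 must divide p − 1 = 58 = 2 · 29.
Divisors: 1, 2, 29, 58.
Check each in increasing order: 5^1 ≡ 5;  5^2 ≡ 25;  5^29 ≡ 1.
Smallest exponent giving 1 is 29.

29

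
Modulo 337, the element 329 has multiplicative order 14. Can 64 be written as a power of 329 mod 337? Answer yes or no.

⟨329⟩ has order 14; its elements mod 337 are {1, 8, 42, 52, 64, 79, 162, 175, 258, 273, 285, 295, 329, 336}.
64 is in this set.

yes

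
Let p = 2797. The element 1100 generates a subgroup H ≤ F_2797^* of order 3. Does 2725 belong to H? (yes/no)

no

2725 ∈ ⟨1100⟩ iff 2725^3 ≡ 1 (mod 2797), since |⟨1100⟩| = 3.
2725^3 mod 2797 = 1550.
Since 1550 ≠ 1, 2725 does not lie in the subgroup.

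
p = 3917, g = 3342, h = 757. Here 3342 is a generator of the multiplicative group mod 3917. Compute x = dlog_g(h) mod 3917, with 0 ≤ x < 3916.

1338

Baby-step giant-step with m = ceil(sqrt(3916)) = 63.
Baby table (3342^j mod 3917 for j=0..62):
  0:1  1:3342  2:1597  3:2220  4:442  5:455  6:814  7:1990
  8:3431  9:1343  10:3341  11:2172  12:623  13:2139  14:13  15:359
  16:1176  17:1441  18:1829  19:1998  20:2748  21:2368  22:1516  23:1791
  24:346  25:817  26:265  27:388  28:169  29:750  30:3537  31:3065
  32:275  33:2472  34:471  35:3365  36:123  37:3698  38:581  39:2787
  40:3445  41:1127  42:2197  43:1916  44:2894  45:675  46:3575  47:800
  48:2206  49:658  50:1599  51:1070  52:3636  53:978  54:1698  55:2900
  56:1142  57:1406  58:2369  59:941  60:3388  61:2566  62:1259
Giant step factor: 3342^(-63) ≡ 2323 (mod 3917).
Scan 757·2323^i mod 3917 for i = 0, 1, …:
  i=0: 757   i=1: 3695   i=2: 1338   i=3: 1993
  i=4: 3762   i=5: 299   i=6: 1268   i=7: 3897
  i=8: 544   i=9: 2438     …   i=20: 3875
  i=21: 359
Match at i=21, j=15: x = 21·63 + 15 = 1338.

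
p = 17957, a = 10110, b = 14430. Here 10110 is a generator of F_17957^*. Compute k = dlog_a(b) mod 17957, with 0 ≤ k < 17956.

4747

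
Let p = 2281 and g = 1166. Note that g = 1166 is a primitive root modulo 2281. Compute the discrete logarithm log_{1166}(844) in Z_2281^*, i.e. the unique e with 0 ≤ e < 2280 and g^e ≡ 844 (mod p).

Baby-step giant-step with m = ceil(sqrt(2280)) = 48.
Baby table (1166^j mod 2281 for j=0..47):
  0:1  1:1166  2:80  3:2040  4:1838  5:1249  6:1056  7:1837
  8:83  9:976  10:2078  11:526  12:2008  13:1022  14:970  15:1925
  16:46  17:1173  18:1399  19:319  20:151  21:429  22:675  23:105
  24:1537  25:1557  26:2067  27:1386  28:1128  29:1392  30:1281  31:1872
  32:2116  33:1495  34:486  35:988  36:103  37:1486  38:1397  39:268
  40:2272  41:911  42:1561  43:2169  44:1706  45:164  46:1901  47:1715
Giant step factor: 1166^(-48) ≡ 2110 (mod 2281).
Scan 844·2110^i mod 2281 for i = 0, 1, …:
  i=0: 844   i=1: 1660   i=2: 1265   i=3: 380
  i=4: 1169   i=5: 829   i=6: 1944   i=7: 602
  i=8: 1984   i=9: 605     …   i=26: 1918
  i=27: 486
Match at i=27, j=34: e = 27·48 + 34 = 1330.

1330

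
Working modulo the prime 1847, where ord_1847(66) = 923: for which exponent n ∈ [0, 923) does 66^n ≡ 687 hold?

672

Baby-step giant-step with m = ceil(sqrt(923)) = 31.
Baby table (66^j mod 1847 for j=0..30):
  0:1  1:66  2:662  3:1211  4:505  5:84  6:3  7:198
  8:139  9:1786  10:1515  11:252  12:9  13:594  14:417  15:1664
  16:851  17:756  18:27  19:1782  20:1251  21:1298  22:706  23:421
  24:81  25:1652  26:59  27:200  28:271  29:1263  30:243
Giant step factor: 66^(-31) ≡ 783 (mod 1847).
Scan 687·783^i mod 1847 for i = 0, 1, …:
  i=0: 687   i=1: 444   i=2: 416   i=3: 656
  i=4: 182   i=5: 287   i=6: 1234   i=7: 241
  i=8: 309   i=9: 1837     …   i=20: 1634
  i=21: 1298
Match at i=21, j=21: n = 21·31 + 21 = 672.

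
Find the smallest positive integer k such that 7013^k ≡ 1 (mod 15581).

7790

The order of 7013 must divide p − 1 = 15580 = 2^2 · 5 · 19 · 41.
Divisors: 1, 2, 4, 5, 10, 19, 20, 38, 41, 76, 82, 95, 164, 190, 205, 380, 410, 779, 820, 1558, 3116, 3895, 7790, 15580.
Check each in increasing order: 7013^1 ≡ 7013;  7013^2 ≡ 8533;  7013^4 ≡ 2076;  7013^5 ≡ 6334;  7013^10 ≡ 14062;  7013^19 ≡ 8425;  7013^20 ≡ 1373;  7013^38 ≡ 9170;  7013^41 ≡ 9082;  7013^76 ≡ 13824;  7013^82 ≡ 12491;  7013^95 ≡ 14806;  7013^164 ≡ 12528;  7013^190 ≡ 8547;  7013^205 ≡ 6834;  7013^380 ≡ 7481;  7013^410 ≡ 7299;  7013^779 ≡ 11066;  7013^820 ≡ 3962;  7013^1558 ≡ 5277;  7013^3116 ≡ 3482;  7013^3895 ≡ 15580;  7013^7790 ≡ 1.
Smallest exponent giving 1 is 7790.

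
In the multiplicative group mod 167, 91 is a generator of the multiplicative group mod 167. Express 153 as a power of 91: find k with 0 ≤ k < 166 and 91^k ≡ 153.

107

Baby-step giant-step with m = ceil(sqrt(166)) = 13.
Baby table (91^j mod 167 for j=0..12):
  0:1  1:91  2:98  3:67  4:85  5:53  6:147  7:17
  8:44  9:163  10:137  11:109  12:66
Giant step factor: 91^(-13) ≡ 139 (mod 167).
Scan 153·139^i mod 167 for i = 0, 1, …:
  i=0: 153   i=1: 58   i=2: 46   i=3: 48
  i=4: 159   i=5: 57   i=6: 74   i=7: 99
  i=8: 67
Match at i=8, j=3: k = 8·13 + 3 = 107.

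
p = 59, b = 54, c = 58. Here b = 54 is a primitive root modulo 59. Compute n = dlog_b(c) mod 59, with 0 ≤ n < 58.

Baby-step giant-step with m = ceil(sqrt(58)) = 8.
Baby table (54^j mod 59 for j=0..7):
  0:1  1:54  2:25  3:52  4:35  5:2  6:49  7:50
Giant step factor: 54^(-8) ≡ 21 (mod 59).
Scan 58·21^i mod 59 for i = 0, 1, …:
  i=0: 58   i=1: 38   i=2: 31   i=3: 2
Match at i=3, j=5: n = 3·8 + 5 = 29.

29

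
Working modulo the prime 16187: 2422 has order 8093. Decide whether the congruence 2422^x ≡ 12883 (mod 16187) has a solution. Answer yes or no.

12883 ∈ ⟨2422⟩ iff 12883^8093 ≡ 1 (mod 16187), since |⟨2422⟩| = 8093.
12883^8093 mod 16187 = 16186.
Since 16186 ≠ 1, 12883 does not lie in the subgroup.

no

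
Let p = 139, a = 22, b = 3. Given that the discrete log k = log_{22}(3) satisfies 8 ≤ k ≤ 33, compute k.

31

Compute 22^8 mod 139 = 13, then multiply by 22 repeatedly:
  22^8=13  22^9=8  22^10=37  22^11=119  22^12=116
  22^13=50  22^14=127  22^15=14  22^16=30  22^17=104
  22^18=64  22^19=18  22^20=118  22^21=94  22^22=122
  22^23=43  22^24=112  22^25=101  22^26=137  22^27=95
  22^28=5  22^29=110  22^30=57  22^31=3
Found 3 at exponent 31.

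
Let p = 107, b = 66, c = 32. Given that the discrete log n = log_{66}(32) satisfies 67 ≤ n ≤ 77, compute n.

Compute 66^67 mod 107 = 73, then multiply by 66 repeatedly:
  66^67=73  66^68=3  66^69=91  66^70=14  66^71=68
  66^72=101  66^73=32
Found 32 at exponent 73.

73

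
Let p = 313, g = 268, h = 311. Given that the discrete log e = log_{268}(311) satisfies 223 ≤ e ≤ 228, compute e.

226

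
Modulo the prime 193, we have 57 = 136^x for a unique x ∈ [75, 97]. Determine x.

97

Compute 136^75 mod 193 = 11, then multiply by 136 repeatedly:
  136^75=11  136^76=145  136^77=34  136^78=185  136^79=70
  136^80=63  136^81=76  136^82=107  136^83=77  136^84=50
  136^85=45  136^86=137  136^87=104  136^88=55  136^89=146
  136^90=170  136^91=153  136^92=157  136^93=122  136^94=187
  136^95=149  136^96=192  136^97=57
Found 57 at exponent 97.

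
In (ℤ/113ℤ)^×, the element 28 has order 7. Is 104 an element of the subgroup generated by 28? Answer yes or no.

no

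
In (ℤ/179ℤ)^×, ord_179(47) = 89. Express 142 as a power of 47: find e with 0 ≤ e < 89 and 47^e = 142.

61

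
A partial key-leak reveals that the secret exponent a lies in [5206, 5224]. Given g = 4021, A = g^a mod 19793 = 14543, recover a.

5216

Compute 4021^5206 mod 19793 = 14637, then multiply by 4021 repeatedly:
  4021^5206=14637  4021^5207=10788  4021^5208=12085  4021^5209=1970  4021^5210=4170
  4021^5211=2899  4021^5212=18595  4021^5213=12334  4021^5214=13549  4021^5215=10193
  4021^5216=14543
Found 14543 at exponent 5216.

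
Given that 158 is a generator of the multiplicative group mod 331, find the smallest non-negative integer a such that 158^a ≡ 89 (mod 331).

130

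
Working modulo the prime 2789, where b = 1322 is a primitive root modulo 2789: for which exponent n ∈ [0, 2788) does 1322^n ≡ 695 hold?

26

Baby-step giant-step with m = ceil(sqrt(2788)) = 53.
Baby table (1322^j mod 2789 for j=0..52):
  0:1  1:1322  2:1770  3:2758  4:853  5:910  6:961  7:1447
  8:2469  9:888  10:2556  11:1553  12:362  13:1645  14:2059  15:2723
  16:1996  17:318  18:2046  19:2271  20:1298  21:721  22:2113  23:1597
  24:2750  25:1433  26:695  27:1209  28:201  29:767  30:1567  31:2136
  32:1324  33:1625  34:720  35:791  36:2616  37:2781  38:580  39:2574
  40:248  41:1543  42:1087  43:679  44:2369  45:2560  46:1263  47:1864
  48:1521  49:2682  50:785  51:262  52:528
Giant step factor: 1322^(-53) ≡ 142 (mod 2789).
Scan 695·142^i mod 2789 for i = 0, 1, …:
  i=0: 695
Match at i=0, j=26: n = 0·53 + 26 = 26.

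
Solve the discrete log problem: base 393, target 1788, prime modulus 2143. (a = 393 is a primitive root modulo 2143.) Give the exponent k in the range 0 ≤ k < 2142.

Baby-step giant-step with m = ceil(sqrt(2142)) = 47.
Baby table (393^j mod 2143 for j=0..46):
  0:1  1:393  2:153  3:125  4:1979  5:1981  6:624  7:930
  8:1180  9:852  10:528  11:1776  12:1493  13:1710  14:1271  15:184
  16:1593  17:293  18:1570  19:1969  20:194  21:1237  22:1823  23:677
  24:329  25:717  26:1048  27:408  28:1762  29:277  30:1711  31:1664
  32:337  33:1718  34:129  35:1408  36:450  37:1124  38:274  39:532
  40:1205  41:2105  42:67  43:615  44:1679  45:1946  46:1870
Giant step factor: 393^(-47) ≡ 185 (mod 2143).
Scan 1788·185^i mod 2143 for i = 0, 1, …:
  i=0: 1788   i=1: 758   i=2: 935   i=3: 1535
  i=4: 1099   i=5: 1873   i=6: 1482   i=7: 2009
  i=8: 926   i=9: 2013     …   i=38: 71
  i=39: 277
Match at i=39, j=29: k = 39·47 + 29 = 1862.

1862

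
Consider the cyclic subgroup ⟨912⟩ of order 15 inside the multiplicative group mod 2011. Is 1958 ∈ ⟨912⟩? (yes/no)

1958 ∈ ⟨912⟩ iff 1958^15 ≡ 1 (mod 2011), since |⟨912⟩| = 15.
1958^15 mod 2011 = 1.
Since 1 = 1, 1958 lies in the subgroup.

yes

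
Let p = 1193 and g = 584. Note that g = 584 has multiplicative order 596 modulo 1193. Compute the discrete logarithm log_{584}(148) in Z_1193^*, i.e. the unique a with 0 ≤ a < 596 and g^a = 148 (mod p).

507

Baby-step giant-step with m = ceil(sqrt(596)) = 25.
Baby table (584^j mod 1193 for j=0..24):
  0:1  1:584  2:1051  3:582  4:1076  5:866  6:1105  7:1100
  8:566  9:83  10:752  11:144  12:586  13:1026  14:298  15:1047
  16:632  17:451  18:924  19:380  20:22  21:918  22:455  23:874
  24:1005
Giant step factor: 584^(-25) ≡ 961 (mod 1193).
Scan 148·961^i mod 1193 for i = 0, 1, …:
  i=0: 148   i=1: 261   i=2: 291   i=3: 489
  i=4: 1080   i=5: 1163   i=6: 995   i=7: 602
  i=8: 1110   i=9: 168     …   i=19: 962
  i=20: 1100
Match at i=20, j=7: a = 20·25 + 7 = 507.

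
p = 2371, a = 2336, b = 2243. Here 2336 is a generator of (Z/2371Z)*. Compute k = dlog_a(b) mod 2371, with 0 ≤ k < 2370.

Baby-step giant-step with m = ceil(sqrt(2370)) = 49.
Baby table (2336^j mod 2371 for j=0..48):
  0:1  1:2336  2:1225  3:2174  4:2153  5:517  6:873  7:268
  8:104  9:1102  10:1737  11:851  12:1038  13:1606  14:694  15:1791
  16:1332  17:800  18:452  19:777  20:1257  21:1054  22:1046  23:1326
  24:1010  25:215  26:1959  27:194  28:323  29:550  30:2089  31:386
  32:716  33:1021  34:2201  35:1208  36:398  37:296  38:1495  39:2208
  40:963  41:1860  42:1288  43:2340  44:1085  45:2332  46:1365  47:2016
  48:570
Giant step factor: 2336^(-49) ≡ 1002 (mod 2371).
Scan 2243·1002^i mod 2371 for i = 0, 1, …:
  i=0: 2243   i=1: 2149   i=2: 430   i=3: 1709
  i=4: 556   i=5: 2298   i=6: 355   i=7: 60
  i=8: 845   i=9: 243     …   i=30: 5
  i=31: 268
Match at i=31, j=7: k = 31·49 + 7 = 1526.

1526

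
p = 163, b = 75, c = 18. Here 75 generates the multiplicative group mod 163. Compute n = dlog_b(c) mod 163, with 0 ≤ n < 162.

Baby-step giant-step with m = ceil(sqrt(162)) = 13.
Baby table (75^j mod 163 for j=0..12):
  0:1  1:75  2:83  3:31  4:43  5:128  6:146  7:29
  8:56  9:125  10:84  11:106  12:126
Giant step factor: 75^(-13) ≡ 122 (mod 163).
Scan 18·122^i mod 163 for i = 0, 1, …:
  i=0: 18   i=1: 77   i=2: 103   i=3: 15
  i=4: 37   i=5: 113   i=6: 94   i=7: 58
  i=8: 67   i=9: 24   i=10: 157   i=11: 83
Match at i=11, j=2: n = 11·13 + 2 = 145.

145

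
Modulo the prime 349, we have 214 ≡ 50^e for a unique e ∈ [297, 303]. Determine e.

298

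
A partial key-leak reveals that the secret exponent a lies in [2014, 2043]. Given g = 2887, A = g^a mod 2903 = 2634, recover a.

Compute 2887^2014 mod 2903 = 1536, then multiply by 2887 repeatedly:
  2887^2014=1536  2887^2015=1551  2887^2016=1311  2887^2017=2248  2887^2018=1771
  2887^2019=694  2887^2020=508  2887^2021=581  2887^2022=2316  2887^2023=683
  2887^2024=684  2887^2025=668  2887^2026=924  2887^2027=2634
Found 2634 at exponent 2027.

2027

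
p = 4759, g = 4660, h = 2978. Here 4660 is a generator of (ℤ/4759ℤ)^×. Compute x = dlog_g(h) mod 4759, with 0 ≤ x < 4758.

Baby-step giant-step with m = ceil(sqrt(4758)) = 69.
Baby table (4660^j mod 4759 for j=0..68):
  0:1  1:4660  2:283  3:537  4:3945  5:4442  6:2829  7:710
  8:1095  9:1052  10:550  11:2658  12:3362  13:292  14:4405  15:1733
  16:4516  17:262  18:2616  19:2761  20:2683  21:887  22:2608  23:3553
  24:419  25:1350  26:4361  27:1330  28:1582  29:429  30:360  31:2432
  32:1941  33:2960  34:2018  35:96  36:14  37:3373  38:3962  39:2759
  40:2881  41:321  42:1534  43:422  44:1053  45:451  46:2941  47:3899
  48:4237  49:4088  50:4562  51:467  52:1357  53:3668  54:3311  55:582
  56:4249  57:2900  58:3199  59:2152  60:1107  61:4623  62:3946  63:4343
  64:3112  65:1247  66:281  67:735  68:3379
Giant step factor: 4660^(-69) ≡ 804 (mod 4759).
Scan 2978·804^i mod 4759 for i = 0, 1, …:
  i=0: 2978   i=1: 535   i=2: 1830   i=3: 789
  i=4: 1409   i=5: 194   i=6: 3688   i=7: 295
  i=8: 3989   i=9: 4349     …   i=66: 319
  i=67: 4249
Match at i=67, j=56: x = 67·69 + 56 = 4679.

4679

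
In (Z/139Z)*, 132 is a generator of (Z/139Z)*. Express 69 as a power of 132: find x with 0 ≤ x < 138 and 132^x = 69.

40

Baby-step giant-step with m = ceil(sqrt(138)) = 12.
Baby table (132^j mod 139 for j=0..11):
  0:1  1:132  2:49  3:74  4:38  5:12  6:55  7:32
  8:54  9:39  10:5  11:104
Giant step factor: 132^(-12) ≡ 80 (mod 139).
Scan 69·80^i mod 139 for i = 0, 1, …:
  i=0: 69   i=1: 99   i=2: 136   i=3: 38
Match at i=3, j=4: x = 3·12 + 4 = 40.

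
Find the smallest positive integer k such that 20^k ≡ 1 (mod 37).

36

The order of 20 must divide p − 1 = 36 = 2^2 · 3^2.
Divisors: 1, 2, 3, 4, 6, 9, 12, 18, 36.
Check each in increasing order: 20^1 ≡ 20;  20^2 ≡ 30;  20^3 ≡ 8;  20^4 ≡ 12;  20^6 ≡ 27;  20^9 ≡ 31;  20^12 ≡ 26;  20^18 ≡ 36;  20^36 ≡ 1.
Smallest exponent giving 1 is 36.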